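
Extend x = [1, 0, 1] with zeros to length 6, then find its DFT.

Original 3-point DFT: [2, 0.5000+0.8660i, 0.5000-0.8660i]
Zero-padded 6-point DFT provides frequency interpolation.

DFT_6([x, 0, ...]) = [2, 0.5000-0.8660i, 0.5000+0.8660i, 2, 0.5000-0.8660i, 0.5000+0.8660i]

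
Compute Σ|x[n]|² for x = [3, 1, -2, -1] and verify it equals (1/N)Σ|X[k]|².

Time domain:
Σ|x[n]|² = |3|² + |1|² + |-2|² + |-1|² = 15.0000

Frequency domain:
(1/4)Σ|X[k]|² = (1/4)(|1|² + |5-2i|² + |1|² + |5+2i|²) = (1/4)·60.0000 = 15.0000

Both sides agree, confirming Parseval's theorem.

Σ|x[n]|² = (1/N)Σ|X[k]|² = 15.0000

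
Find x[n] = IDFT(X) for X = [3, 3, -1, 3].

x[n] = (1/4) Σ(k=0 to 3) X[k] · e^(2πikn/4)

Computing each x[n]:
x[0] = 2
x[1] = 1
x[2] = -1
x[3] = 1

x = [2, 1, -1, 1]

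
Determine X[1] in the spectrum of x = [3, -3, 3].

X[1] = Σ(n=0 to 2) x[n] · ω_3^(1n) where ω_3 = e^(-2πi/3)
= (3)·ω_3^0 + (-3)·ω_3^1 + (3)·ω_3^2

X[1] = 3.0000+5.1962i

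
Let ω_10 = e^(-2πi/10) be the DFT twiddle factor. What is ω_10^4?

ω_10^4 = e^(-2πi·4/10)
= cos(-2π·4/10) + i·sin(-2π·4/10)
= cos(-8π/10) + i·sin(-8π/10)

ω_10^4 = cos(-8π/10) + i·sin(-8π/10) = -0.8090-0.5878i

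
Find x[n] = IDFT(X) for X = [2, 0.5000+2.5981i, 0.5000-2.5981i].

x[n] = (1/3) Σ(k=0 to 2) X[k] · e^(2πikn/3)

Computing each x[n]:
x[0] = 1
x[1] = -1
x[2] = 2

x = [1, -1, 2]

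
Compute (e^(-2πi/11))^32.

Since ω_11^11 = 1, powers reduce modulo 11.
32 mod 11 = 10
So ω_11^32 = ω_11^10 = e^(-2πi·10/11)

ω_11^32 = ω_11^10 = 0.8413+0.5406i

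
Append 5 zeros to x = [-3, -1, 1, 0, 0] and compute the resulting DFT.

Original 5-point DFT: [-3, -4.1180+0.3633i, -1.8820+1.5388i, -1.8820-1.5388i, -4.1180-0.3633i]
Zero-padded 10-point DFT provides frequency interpolation.

DFT_10([x, 0, ...]) = [-3, -3.5000-0.3633i, -4.1180+0.3633i, -3.5000+1.5388i, -1.8820+1.5388i, -1, -1.8820-1.5388i, -3.5000-1.5388i, -4.1180-0.3633i, -3.5000+0.3633i]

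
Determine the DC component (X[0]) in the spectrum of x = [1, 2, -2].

X[0] = Σ(n=0 to 2) x[n] · ω_3^0 = Σ x[n]
= (1) + (2) + (-2)

X[0] = 1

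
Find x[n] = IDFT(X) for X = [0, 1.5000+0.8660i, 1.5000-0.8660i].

x[n] = (1/3) Σ(k=0 to 2) X[k] · e^(2πikn/3)

Computing each x[n]:
x[0] = 1
x[1] = -1
x[2] = 0

x = [1, -1, 0]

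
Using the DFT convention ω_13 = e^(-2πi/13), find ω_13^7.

ω_13^7 = e^(-2πi·7/13)
= cos(-2π·7/13) + i·sin(-2π·7/13)
= cos(-14π/13) + i·sin(-14π/13)

ω_13^7 = cos(-14π/13) + i·sin(-14π/13) = -0.9709+0.2393i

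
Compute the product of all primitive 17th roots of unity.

The primitive 17th roots of unity are ω_17^k for k coprime to 17: k ∈ {1, 2, 3, 4, 5, 6, 7, 8, 9, 10, 11, 12, 13, 14, 15, 16}
Their product equals the constant term of the cyclotomic polynomial Φ_17(x) up to sign.
For n ≥ 3, the product of all primitive nth roots of unity is 1. (For n=1 it is 1; for n=2 it is -1.)

1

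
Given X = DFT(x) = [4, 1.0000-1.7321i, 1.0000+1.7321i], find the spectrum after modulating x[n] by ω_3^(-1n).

Modulation property: DFT(ω_3^(-1n)·x[n]) = X[(k-1) mod 3], so circularly shift X by 1 positions.

X[k-1] = [1.0000+1.7321i, 4, 1.0000-1.7321i]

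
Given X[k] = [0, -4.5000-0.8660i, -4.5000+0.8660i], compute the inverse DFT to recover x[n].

x[n] = (1/3) Σ(k=0 to 2) X[k] · e^(2πikn/3)

Computing each x[n]:
x[0] = -3
x[1] = 2
x[2] = 1

x = [-3, 2, 1]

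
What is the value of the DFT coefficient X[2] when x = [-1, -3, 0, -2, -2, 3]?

X[2] = Σ(n=0 to 5) x[n] · ω_6^(2n) where ω_6 = e^(-2πi/6)
= (-1)·ω_6^0 + (-3)·ω_6^2 + (0)·ω_6^4 + (-2)·ω_6^6 + (-2)·ω_6^8 + (3)·ω_6^10

X[2] = -2.0000+6.9282i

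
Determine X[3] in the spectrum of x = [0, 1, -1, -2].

X[3] = Σ(n=0 to 3) x[n] · ω_4^(3n) where ω_4 = e^(-2πi/4)
= (0)·ω_4^0 + (1)·ω_4^3 + (-1)·ω_4^6 + (-2)·ω_4^9

X[3] = 1+3i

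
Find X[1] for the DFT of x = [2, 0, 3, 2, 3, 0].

X[1] = Σ(n=0 to 5) x[n] · ω_6^(1n) where ω_6 = e^(-2πi/6)
= (2)·ω_6^0 + (0)·ω_6^1 + (3)·ω_6^2 + (2)·ω_6^3 + (3)·ω_6^4 + (0)·ω_6^5

X[1] = -3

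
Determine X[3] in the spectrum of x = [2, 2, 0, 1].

X[3] = Σ(n=0 to 3) x[n] · ω_4^(3n) where ω_4 = e^(-2πi/4)
= (2)·ω_4^0 + (2)·ω_4^3 + (0)·ω_4^6 + (1)·ω_4^9

X[3] = 2+1i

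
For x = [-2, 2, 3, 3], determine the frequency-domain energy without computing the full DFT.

Parseval: Σ|x[n]|² = (1/N)Σ|X[k]|², so Σ|X[k]|² = N·Σ|x[n]|² = 4·26.0000

Σ|X[k]|² = N·Σ|x[n]|² = 4·26.0000 = 104.0000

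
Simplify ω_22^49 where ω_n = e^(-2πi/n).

Since ω_22^22 = 1, powers reduce modulo 22.
49 mod 22 = 5
So ω_22^49 = ω_22^5 = e^(-2πi·5/22)

ω_22^49 = ω_22^5 = 0.1423-0.9898i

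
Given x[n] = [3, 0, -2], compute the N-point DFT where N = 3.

X[k] = Σ(n=0 to 2) x[n] · ω_3^(nk)
where ω_3 = e^(-2πi/3)

Computing each X[k]:
X[0] = 1
X[1] = 4.0000-1.7321i
X[2] = 4.0000+1.7321i

X = [1, 4.0000-1.7321i, 4.0000+1.7321i]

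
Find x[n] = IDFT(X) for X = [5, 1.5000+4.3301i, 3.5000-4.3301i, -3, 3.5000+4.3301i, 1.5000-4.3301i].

x[n] = (1/6) Σ(k=0 to 5) X[k] · e^(2πikn/6)

Computing each x[n]:
x[0] = 2
x[1] = 1
x[2] = -3
x[3] = 2
x[4] = 2
x[5] = 1

x = [2, 1, -3, 2, 2, 1]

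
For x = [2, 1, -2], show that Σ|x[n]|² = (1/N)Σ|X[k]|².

Time domain:
Σ|x[n]|² = |2|² + |1|² + |-2|² = 9.0000

Frequency domain:
(1/3)Σ|X[k]|² = (1/3)(|1|² + |2.5000-2.5981i|² + |2.5000+2.5981i|²) = (1/3)·27.0000 = 9.0000

Both sides agree, confirming Parseval's theorem.

Σ|x[n]|² = (1/N)Σ|X[k]|² = 9.0000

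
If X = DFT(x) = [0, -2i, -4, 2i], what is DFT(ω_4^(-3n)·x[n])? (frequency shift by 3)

Modulation property: DFT(ω_4^(-3n)·x[n]) = X[(k-3) mod 4], so circularly shift X by 3 positions.

X[k-3] = [-2i, -4, 2i, 0]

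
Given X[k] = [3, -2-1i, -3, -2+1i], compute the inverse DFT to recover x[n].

x[n] = (1/4) Σ(k=0 to 3) X[k] · e^(2πikn/4)

Computing each x[n]:
x[0] = -1
x[1] = 2
x[2] = 1
x[3] = 1

x = [-1, 2, 1, 1]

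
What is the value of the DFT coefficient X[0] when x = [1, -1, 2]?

X[0] = Σ(n=0 to 2) x[n] · ω_3^0 = Σ x[n]
= (1) + (-1) + (2)

X[0] = 2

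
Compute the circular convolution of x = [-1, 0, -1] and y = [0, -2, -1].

(x ⊛ y)[n] = Σ(m=0 to 2) x[m] · y[(n-m) mod 3]

Computing each output sample:
(x ⊛ y)[0] = 2
(x ⊛ y)[1] = 3
(x ⊛ y)[2] = 1

x ⊛ y = [2, 3, 1]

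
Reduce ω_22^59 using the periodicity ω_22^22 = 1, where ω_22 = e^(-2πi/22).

Since ω_22^22 = 1, powers reduce modulo 22.
59 mod 22 = 15
So ω_22^59 = ω_22^15 = e^(-2πi·15/22)

ω_22^59 = ω_22^15 = -0.4154+0.9096i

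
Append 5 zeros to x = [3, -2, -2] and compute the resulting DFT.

Original 3-point DFT: [-1, 5, 5]
Zero-padded 8-point DFT provides frequency interpolation.

DFT_8([x, 0, ...]) = [-1, 1.5858+3.4142i, 5+2i, 4.4142-0.5858i, 3, 4.4142+0.5858i, 5-2i, 1.5858-3.4142i]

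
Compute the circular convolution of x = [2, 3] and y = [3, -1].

(x ⊛ y)[n] = Σ(m=0 to 1) x[m] · y[(n-m) mod 2]

Computing each output sample:
(x ⊛ y)[0] = 3
(x ⊛ y)[1] = 7

x ⊛ y = [3, 7]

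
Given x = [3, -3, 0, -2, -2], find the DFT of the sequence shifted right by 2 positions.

Time shift by 2: X_shifted[k] = ω_5^(2k) · X[k]
Shifted x = [-2, -2, 3, -3, 0]

DFT(x[n-2]) = [-4, -2.6180-1.6246i, -0.3820+6.8819i, -0.3820-6.8819i, -2.6180+1.6246i]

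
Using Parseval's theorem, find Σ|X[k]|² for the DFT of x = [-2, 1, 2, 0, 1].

Parseval: Σ|x[n]|² = (1/N)Σ|X[k]|², so Σ|X[k]|² = N·Σ|x[n]|² = 5·10.0000

Σ|X[k]|² = N·Σ|x[n]|² = 5·10.0000 = 50.0000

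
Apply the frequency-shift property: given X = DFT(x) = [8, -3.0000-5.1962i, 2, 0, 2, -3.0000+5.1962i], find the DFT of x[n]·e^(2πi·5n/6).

Modulation property: DFT(ω_6^(-5n)·x[n]) = X[(k-5) mod 6], so circularly shift X by 5 positions.

X[k-5] = [-3.0000-5.1962i, 2, 0, 2, -3.0000+5.1962i, 8]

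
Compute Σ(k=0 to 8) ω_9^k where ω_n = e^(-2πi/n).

Sum of all nth roots of unity equals 0 for n > 1 (geometric series with r ≠ 1).

0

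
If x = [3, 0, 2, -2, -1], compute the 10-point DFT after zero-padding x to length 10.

Original 5-point DFT: [2, 2.6910-3.3022i, 3.8090+3.2164i, 3.8090-3.2164i, 2.6910+3.3022i]
Zero-padded 10-point DFT provides frequency interpolation.

DFT_10([x, 0, ...]) = [2, 5.0451+0.5878i, 2.6910-3.3022i, -0.5451+0.9511i, 3.8090+3.2164i, 6, 3.8090-3.2164i, -0.5451-0.9511i, 2.6910+3.3022i, 5.0451-0.5878i]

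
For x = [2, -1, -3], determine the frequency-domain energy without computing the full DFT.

Parseval: Σ|x[n]|² = (1/N)Σ|X[k]|², so Σ|X[k]|² = N·Σ|x[n]|² = 3·14.0000

Σ|X[k]|² = N·Σ|x[n]|² = 3·14.0000 = 42.0000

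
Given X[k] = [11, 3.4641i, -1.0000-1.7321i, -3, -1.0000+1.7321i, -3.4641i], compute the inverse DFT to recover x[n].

x[n] = (1/6) Σ(k=0 to 5) X[k] · e^(2πikn/6)

Computing each x[n]:
x[0] = 1
x[1] = 2
x[2] = 0
x[3] = 2
x[4] = 3
x[5] = 3

x = [1, 2, 0, 2, 3, 3]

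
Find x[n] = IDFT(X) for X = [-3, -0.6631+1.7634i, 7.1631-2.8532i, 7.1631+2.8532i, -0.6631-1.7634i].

x[n] = (1/5) Σ(k=0 to 4) X[k] · e^(2πikn/5)

Computing each x[n]:
x[0] = 2
x[1] = -3
x[2] = -1
x[3] = 2
x[4] = -3

x = [2, -3, -1, 2, -3]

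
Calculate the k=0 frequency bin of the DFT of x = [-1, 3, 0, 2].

X[0] = Σ(n=0 to 3) x[n] · ω_4^0 = Σ x[n]
= (-1) + (3) + (0) + (2)

X[0] = 4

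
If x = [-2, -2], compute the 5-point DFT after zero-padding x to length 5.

Original 2-point DFT: [-4, 0]
Zero-padded 5-point DFT provides frequency interpolation.

DFT_5([x, 0, ...]) = [-4, -2.6180+1.9021i, -0.3820+1.1756i, -0.3820-1.1756i, -2.6180-1.9021i]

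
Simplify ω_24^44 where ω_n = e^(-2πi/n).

Since ω_24^24 = 1, powers reduce modulo 24.
44 mod 24 = 20
So ω_24^44 = ω_24^20 = e^(-2πi·20/24)

ω_24^44 = ω_24^20 = 0.5000+0.8660i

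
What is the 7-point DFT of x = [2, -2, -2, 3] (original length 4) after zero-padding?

Original 4-point DFT: [1, 4+5i, -1, 4-5i]
Zero-padded 7-point DFT provides frequency interpolation.

DFT_7([x, 0, ...]) = [1, -1.5048+2.2119i, 6.1174+3.4276i, 1.8874-3.6207i, 1.8874+3.6207i, 6.1174-3.4276i, -1.5048-2.2119i]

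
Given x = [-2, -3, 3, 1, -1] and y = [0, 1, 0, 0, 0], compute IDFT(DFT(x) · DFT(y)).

(x ⊛ y)[n] = Σ(m=0 to 4) x[m] · y[(n-m) mod 5]

Computing each output sample:
(x ⊛ y)[0] = -1
(x ⊛ y)[1] = -2
(x ⊛ y)[2] = -3
(x ⊛ y)[3] = 3
(x ⊛ y)[4] = 1

x ⊛ y = [-1, -2, -3, 3, 1]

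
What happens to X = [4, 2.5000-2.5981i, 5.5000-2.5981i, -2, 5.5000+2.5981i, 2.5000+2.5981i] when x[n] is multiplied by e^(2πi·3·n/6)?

Modulation property: DFT(ω_6^(-3n)·x[n]) = X[(k-3) mod 6], so circularly shift X by 3 positions.

X[k-3] = [-2, 5.5000+2.5981i, 2.5000+2.5981i, 4, 2.5000-2.5981i, 5.5000-2.5981i]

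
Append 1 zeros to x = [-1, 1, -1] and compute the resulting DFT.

Original 3-point DFT: [-1, -1.0000-1.7321i, -1.0000+1.7321i]
Zero-padded 4-point DFT provides frequency interpolation.

DFT_4([x, 0, ...]) = [-1, -1i, -3, 1i]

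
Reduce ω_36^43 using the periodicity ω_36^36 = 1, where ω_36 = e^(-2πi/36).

Since ω_36^36 = 1, powers reduce modulo 36.
43 mod 36 = 7
So ω_36^43 = ω_36^7 = e^(-2πi·7/36)

ω_36^43 = ω_36^7 = 0.3420-0.9397i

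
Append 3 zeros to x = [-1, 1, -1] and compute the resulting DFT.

Original 3-point DFT: [-1, -1.0000-1.7321i, -1.0000+1.7321i]
Zero-padded 6-point DFT provides frequency interpolation.

DFT_6([x, 0, ...]) = [-1, 0, -1.0000-1.7321i, -3, -1.0000+1.7321i, 0]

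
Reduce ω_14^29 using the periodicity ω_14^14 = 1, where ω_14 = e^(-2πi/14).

Since ω_14^14 = 1, powers reduce modulo 14.
29 mod 14 = 1
So ω_14^29 = ω_14^1 = e^(-2πi·1/14)

ω_14^29 = ω_14^1 = 0.9010-0.4339i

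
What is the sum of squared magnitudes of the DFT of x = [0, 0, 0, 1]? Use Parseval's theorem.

Parseval: Σ|x[n]|² = (1/N)Σ|X[k]|², so Σ|X[k]|² = N·Σ|x[n]|² = 4·1.0000

Σ|X[k]|² = N·Σ|x[n]|² = 4·1.0000 = 4.0000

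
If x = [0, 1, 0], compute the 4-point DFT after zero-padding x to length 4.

Original 3-point DFT: [1, -0.5000-0.8660i, -0.5000+0.8660i]
Zero-padded 4-point DFT provides frequency interpolation.

DFT_4([x, 0, ...]) = [1, -1i, -1, 1i]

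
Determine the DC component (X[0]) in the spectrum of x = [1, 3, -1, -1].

X[0] = Σ(n=0 to 3) x[n] · ω_4^0 = Σ x[n]
= (1) + (3) + (-1) + (-1)

X[0] = 2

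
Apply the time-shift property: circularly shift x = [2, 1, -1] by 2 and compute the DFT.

Time shift by 2: X_shifted[k] = ω_3^(2k) · X[k]
Shifted x = [1, -1, 2]

DFT(x[n-2]) = [2, 0.5000+2.5981i, 0.5000-2.5981i]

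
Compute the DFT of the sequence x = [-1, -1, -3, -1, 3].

X[k] = Σ(n=0 to 4) x[n] · ω_5^(nk)
where ω_5 = e^(-2πi/5)

Computing each X[k]:
X[0] = -3
X[1] = 2.8541+4.9798i
X[2] = -3.8541+0.4490i
X[3] = -3.8541-0.4490i
X[4] = 2.8541-4.9798i

X = [-3, 2.8541+4.9798i, -3.8541+0.4490i, -3.8541-0.4490i, 2.8541-4.9798i]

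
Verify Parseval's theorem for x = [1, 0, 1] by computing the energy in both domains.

Time domain:
Σ|x[n]|² = |1|² + |0|² + |1|² = 2.0000

Frequency domain:
(1/3)Σ|X[k]|² = (1/3)(|2|² + |0.5000+0.8660i|² + |0.5000-0.8660i|²) = (1/3)·6.0000 = 2.0000

Both sides agree, confirming Parseval's theorem.

Σ|x[n]|² = (1/N)Σ|X[k]|² = 2.0000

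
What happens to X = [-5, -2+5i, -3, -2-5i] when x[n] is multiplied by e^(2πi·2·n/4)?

Modulation property: DFT(ω_4^(-2n)·x[n]) = X[(k-2) mod 4], so circularly shift X by 2 positions.

X[k-2] = [-3, -2-5i, -5, -2+5i]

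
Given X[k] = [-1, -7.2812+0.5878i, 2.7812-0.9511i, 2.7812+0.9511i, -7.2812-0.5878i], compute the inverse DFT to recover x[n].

x[n] = (1/5) Σ(k=0 to 4) X[k] · e^(2πikn/5)

Computing each x[n]:
x[0] = -2
x[1] = -2
x[2] = 2
x[3] = 3
x[4] = -2

x = [-2, -2, 2, 3, -2]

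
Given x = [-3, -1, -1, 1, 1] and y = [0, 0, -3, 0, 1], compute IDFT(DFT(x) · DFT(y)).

(x ⊛ y)[n] = Σ(m=0 to 4) x[m] · y[(n-m) mod 5]

Computing each output sample:
(x ⊛ y)[0] = -4
(x ⊛ y)[1] = -4
(x ⊛ y)[2] = 10
(x ⊛ y)[3] = 4
(x ⊛ y)[4] = 0

x ⊛ y = [-4, -4, 10, 4, 0]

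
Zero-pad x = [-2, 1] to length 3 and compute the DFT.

Original 2-point DFT: [-1, -3]
Zero-padded 3-point DFT provides frequency interpolation.

DFT_3([x, 0, ...]) = [-1, -2.5000-0.8660i, -2.5000+0.8660i]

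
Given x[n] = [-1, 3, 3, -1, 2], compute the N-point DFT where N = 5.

X[k] = Σ(n=0 to 4) x[n] · ω_5^(nk)
where ω_5 = e^(-2πi/5)

Computing each X[k]:
X[0] = 6
X[1] = -1.0729-3.3022i
X[2] = -4.4271+3.2164i
X[3] = -4.4271-3.2164i
X[4] = -1.0729+3.3022i

X = [6, -1.0729-3.3022i, -4.4271+3.2164i, -4.4271-3.2164i, -1.0729+3.3022i]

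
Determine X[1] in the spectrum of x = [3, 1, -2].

X[1] = Σ(n=0 to 2) x[n] · ω_3^(1n) where ω_3 = e^(-2πi/3)
= (3)·ω_3^0 + (1)·ω_3^1 + (-2)·ω_3^2

X[1] = 3.5000-2.5981i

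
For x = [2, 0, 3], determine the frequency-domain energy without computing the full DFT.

Parseval: Σ|x[n]|² = (1/N)Σ|X[k]|², so Σ|X[k]|² = N·Σ|x[n]|² = 3·13.0000

Σ|X[k]|² = N·Σ|x[n]|² = 3·13.0000 = 39.0000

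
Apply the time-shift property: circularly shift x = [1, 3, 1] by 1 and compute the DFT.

Time shift by 1: X_shifted[k] = ω_3^(1k) · X[k]
Shifted x = [1, 1, 3]

DFT(x[n-1]) = [5, -1.0000+1.7321i, -1.0000-1.7321i]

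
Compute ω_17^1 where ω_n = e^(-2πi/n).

ω_17^1 = e^(-2πi·1/17)
= cos(-2π·1/17) + i·sin(-2π·1/17)
= cos(-2π/17) + i·sin(-2π/17)

ω_17^1 = cos(-2π/17) + i·sin(-2π/17) = 0.9325-0.3612i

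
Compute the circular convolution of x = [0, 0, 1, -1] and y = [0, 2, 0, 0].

(x ⊛ y)[n] = Σ(m=0 to 3) x[m] · y[(n-m) mod 4]

Computing each output sample:
(x ⊛ y)[0] = -2
(x ⊛ y)[1] = 0
(x ⊛ y)[2] = 0
(x ⊛ y)[3] = 2

x ⊛ y = [-2, 0, 0, 2]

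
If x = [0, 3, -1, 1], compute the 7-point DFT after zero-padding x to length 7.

Original 4-point DFT: [3, 1-2i, -5, 1+2i]
Zero-padded 7-point DFT provides frequency interpolation.

DFT_7([x, 0, ...]) = [3, 1.1920-1.8045i, 0.8569-2.5768i, -3.5489-3.0584i, -3.5489+3.0584i, 0.8569+2.5768i, 1.1920+1.8045i]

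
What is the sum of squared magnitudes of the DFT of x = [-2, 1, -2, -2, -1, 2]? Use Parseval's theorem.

Parseval: Σ|x[n]|² = (1/N)Σ|X[k]|², so Σ|X[k]|² = N·Σ|x[n]|² = 6·18.0000

Σ|X[k]|² = N·Σ|x[n]|² = 6·18.0000 = 108.0000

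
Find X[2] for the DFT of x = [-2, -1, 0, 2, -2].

X[2] = Σ(n=0 to 4) x[n] · ω_5^(2n) where ω_5 = e^(-2πi/5)
= (-2)·ω_5^0 + (-1)·ω_5^2 + (0)·ω_5^4 + (2)·ω_5^6 + (-2)·ω_5^8

X[2] = 1.0451-2.4899i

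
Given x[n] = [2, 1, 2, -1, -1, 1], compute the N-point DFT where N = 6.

X[k] = Σ(n=0 to 5) x[n] · ω_6^(nk)
where ω_6 = e^(-2πi/6)

Computing each X[k]:
X[0] = 4
X[1] = 3.5000-2.5981i
X[2] = -0.5000+2.5981i
X[3] = 2
X[4] = -0.5000-2.5981i
X[5] = 3.5000+2.5981i

X = [4, 3.5000-2.5981i, -0.5000+2.5981i, 2, -0.5000-2.5981i, 3.5000+2.5981i]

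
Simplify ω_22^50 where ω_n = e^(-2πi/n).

Since ω_22^22 = 1, powers reduce modulo 22.
50 mod 22 = 6
So ω_22^50 = ω_22^6 = e^(-2πi·6/22)

ω_22^50 = ω_22^6 = -0.1423-0.9898i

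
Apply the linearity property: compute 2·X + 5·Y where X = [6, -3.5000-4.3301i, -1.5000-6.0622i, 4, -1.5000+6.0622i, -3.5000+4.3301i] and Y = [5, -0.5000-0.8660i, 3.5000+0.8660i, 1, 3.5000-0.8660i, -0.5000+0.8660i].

By linearity: DFT(2x + 5y) = 2·DFT(x) + 5·DFT(y)
= 2·[6, -3.5000-4.3301i, -1.5000-6.0622i, 4, -1.5000+6.0622i, -3.5000+4.3301i] + 5·[5, -0.5000-0.8660i, 3.5000+0.8660i, 1, 3.5000-0.8660i, -0.5000+0.8660i]

Computing element-wise:
Z[0] = 2·(6) + 5·(5) = 37
Z[1] = 2·(-3.5000-4.3301i) + 5·(-0.5000-0.8660i) = -9.5000-12.9902i
Z[2] = 2·(-1.5000-6.0622i) + 5·(3.5000+0.8660i) = 14.5000-7.7944i
Z[3] = 2·(4) + 5·(1) = 13
Z[4] = 2·(-1.5000+6.0622i) + 5·(3.5000-0.8660i) = 14.5000+7.7944i
Z[5] = 2·(-3.5000+4.3301i) + 5·(-0.5000+0.8660i) = -9.5000+12.9902i

DFT(2x + 5y) = 2·X + 5·Y = [37, -9.5000-12.9902i, 14.5000-7.7944i, 13, 14.5000+7.7944i, -9.5000+12.9902i]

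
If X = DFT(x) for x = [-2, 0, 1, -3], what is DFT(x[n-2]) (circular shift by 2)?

Time shift by 2: X_shifted[k] = ω_4^(2k) · X[k]
Shifted x = [1, -3, -2, 0]

DFT(x[n-2]) = [-4, 3+3i, 2, 3-3i]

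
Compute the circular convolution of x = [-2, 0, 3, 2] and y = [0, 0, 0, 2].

(x ⊛ y)[n] = Σ(m=0 to 3) x[m] · y[(n-m) mod 4]

Computing each output sample:
(x ⊛ y)[0] = 0
(x ⊛ y)[1] = 6
(x ⊛ y)[2] = 4
(x ⊛ y)[3] = -4

x ⊛ y = [0, 6, 4, -4]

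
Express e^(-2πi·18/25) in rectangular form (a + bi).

ω_25^18 = e^(-2πi·18/25)
= cos(-2π·18/25) + i·sin(-2π·18/25)
= cos(-36π/25) + i·sin(-36π/25)

ω_25^18 = cos(-36π/25) + i·sin(-36π/25) = -0.1874+0.9823i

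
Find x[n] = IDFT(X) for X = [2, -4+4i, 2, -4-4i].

x[n] = (1/4) Σ(k=0 to 3) X[k] · e^(2πikn/4)

Computing each x[n]:
x[0] = -1
x[1] = -2
x[2] = 3
x[3] = 2

x = [-1, -2, 3, 2]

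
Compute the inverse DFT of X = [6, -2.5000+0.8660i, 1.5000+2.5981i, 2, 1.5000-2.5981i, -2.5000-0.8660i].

x[n] = (1/6) Σ(k=0 to 5) X[k] · e^(2πikn/6)

Computing each x[n]:
x[0] = 1
x[1] = -1
x[2] = 2
x[3] = 2
x[4] = 1
x[5] = 1

x = [1, -1, 2, 2, 1, 1]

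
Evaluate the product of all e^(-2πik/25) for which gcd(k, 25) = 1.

The primitive 25th roots of unity are ω_25^k for k coprime to 25: k ∈ {1, 2, 3, 4, 6, 7, 8, 9, 11, 12, 13, 14, 16, 17, 18, 19, 21, 22, 23, 24}
Their product equals the constant term of the cyclotomic polynomial Φ_25(x) up to sign.
For n ≥ 3, the product of all primitive nth roots of unity is 1. (For n=1 it is 1; for n=2 it is -1.)

1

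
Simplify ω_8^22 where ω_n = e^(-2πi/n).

Since ω_8^8 = 1, powers reduce modulo 8.
22 mod 8 = 6
So ω_8^22 = ω_8^6 = e^(-2πi·6/8)

ω_8^22 = ω_8^6 = 1i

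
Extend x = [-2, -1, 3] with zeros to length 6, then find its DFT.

Original 3-point DFT: [0, -3.0000+3.4641i, -3.0000-3.4641i]
Zero-padded 6-point DFT provides frequency interpolation.

DFT_6([x, 0, ...]) = [0, -4.0000-1.7321i, -3.0000+3.4641i, 2, -3.0000-3.4641i, -4.0000+1.7321i]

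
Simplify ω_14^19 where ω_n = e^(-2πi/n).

Since ω_14^14 = 1, powers reduce modulo 14.
19 mod 14 = 5
So ω_14^19 = ω_14^5 = e^(-2πi·5/14)

ω_14^19 = ω_14^5 = -0.6235-0.7818i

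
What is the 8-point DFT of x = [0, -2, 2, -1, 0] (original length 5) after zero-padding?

Original 5-point DFT: [-1, -1.4271+0.1388i, 1.9271+4.0287i, 1.9271-4.0287i, -1.4271-0.1388i]
Zero-padded 8-point DFT provides frequency interpolation.

DFT_8([x, 0, ...]) = [-1, -0.7071+0.1213i, -2+1i, 0.7071+4.1213i, 5, 0.7071-4.1213i, -2-1i, -0.7071-0.1213i]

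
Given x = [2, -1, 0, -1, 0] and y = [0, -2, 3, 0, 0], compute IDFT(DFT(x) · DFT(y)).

(x ⊛ y)[n] = Σ(m=0 to 4) x[m] · y[(n-m) mod 5]

Computing each output sample:
(x ⊛ y)[0] = -3
(x ⊛ y)[1] = -4
(x ⊛ y)[2] = 8
(x ⊛ y)[3] = -3
(x ⊛ y)[4] = 2

x ⊛ y = [-3, -4, 8, -3, 2]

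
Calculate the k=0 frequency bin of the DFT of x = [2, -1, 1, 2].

X[0] = Σ(n=0 to 3) x[n] · ω_4^0 = Σ x[n]
= (2) + (-1) + (1) + (2)

X[0] = 4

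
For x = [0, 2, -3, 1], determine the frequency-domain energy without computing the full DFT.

Parseval: Σ|x[n]|² = (1/N)Σ|X[k]|², so Σ|X[k]|² = N·Σ|x[n]|² = 4·14.0000

Σ|X[k]|² = N·Σ|x[n]|² = 4·14.0000 = 56.0000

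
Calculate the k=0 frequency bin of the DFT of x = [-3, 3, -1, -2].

X[0] = Σ(n=0 to 3) x[n] · ω_4^0 = Σ x[n]
= (-3) + (3) + (-1) + (-2)

X[0] = -3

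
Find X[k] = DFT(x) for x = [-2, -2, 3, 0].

X[k] = Σ(n=0 to 3) x[n] · ω_4^(nk)
where ω_4 = e^(-2πi/4)

Computing each X[k]:
X[0] = -1
X[1] = -5+2i
X[2] = 3
X[3] = -5-2i

X = [-1, -5+2i, 3, -5-2i]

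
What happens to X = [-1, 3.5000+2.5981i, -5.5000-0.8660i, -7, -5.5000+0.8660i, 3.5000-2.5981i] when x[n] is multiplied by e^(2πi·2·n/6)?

Modulation property: DFT(ω_6^(-2n)·x[n]) = X[(k-2) mod 6], so circularly shift X by 2 positions.

X[k-2] = [-5.5000+0.8660i, 3.5000-2.5981i, -1, 3.5000+2.5981i, -5.5000-0.8660i, -7]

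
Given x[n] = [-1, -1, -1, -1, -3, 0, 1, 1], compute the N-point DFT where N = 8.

X[k] = Σ(n=0 to 7) x[n] · ω_8^(nk)
where ω_8 = e^(-2πi/8)

Computing each X[k]:
X[0] = -5
X[1] = 2.7071+4.1213i
X[2] = -4+1i
X[3] = 1.2929+0.1213i
X[4] = -3
X[5] = 1.2929-0.1213i
X[6] = -4-1i
X[7] = 2.7071-4.1213i

X = [-5, 2.7071+4.1213i, -4+1i, 1.2929+0.1213i, -3, 1.2929-0.1213i, -4-1i, 2.7071-4.1213i]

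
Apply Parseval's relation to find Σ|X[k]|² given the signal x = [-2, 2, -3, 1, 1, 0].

Parseval: Σ|x[n]|² = (1/N)Σ|X[k]|², so Σ|X[k]|² = N·Σ|x[n]|² = 6·19.0000

Σ|X[k]|² = N·Σ|x[n]|² = 6·19.0000 = 114.0000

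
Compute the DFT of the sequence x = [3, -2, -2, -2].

X[k] = Σ(n=0 to 3) x[n] · ω_4^(nk)
where ω_4 = e^(-2πi/4)

Computing each X[k]:
X[0] = -3
X[1] = 5
X[2] = 5
X[3] = 5

X = [-3, 5, 5, 5]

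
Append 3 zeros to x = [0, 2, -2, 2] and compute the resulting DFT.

Original 4-point DFT: [2, 2, -6, 2]
Zero-padded 7-point DFT provides frequency interpolation.

DFT_7([x, 0, ...]) = [2, -0.1099-0.4816i, 2.6039-1.2540i, -3.4940-4.3813i, -3.4940+4.3813i, 2.6039+1.2540i, -0.1099+0.4816i]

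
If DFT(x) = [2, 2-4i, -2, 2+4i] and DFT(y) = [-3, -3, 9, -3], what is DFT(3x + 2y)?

By linearity: DFT(3x + 2y) = 3·DFT(x) + 2·DFT(y)
= 3·[2, 2-4i, -2, 2+4i] + 2·[-3, -3, 9, -3]

Computing element-wise:
Z[0] = 3·(2) + 2·(-3) = 0
Z[1] = 3·(2-4i) + 2·(-3) = -12i
Z[2] = 3·(-2) + 2·(9) = 12
Z[3] = 3·(2+4i) + 2·(-3) = 12i

DFT(3x + 2y) = 3·X + 2·Y = [0, -12i, 12, 12i]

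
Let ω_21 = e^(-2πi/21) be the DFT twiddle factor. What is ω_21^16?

ω_21^16 = e^(-2πi·16/21)
= cos(-2π·16/21) + i·sin(-2π·16/21)
= cos(-32π/21) + i·sin(-32π/21)

ω_21^16 = cos(-32π/21) + i·sin(-32π/21) = 0.0747+0.9972i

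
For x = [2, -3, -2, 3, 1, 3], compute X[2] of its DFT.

X[2] = Σ(n=0 to 5) x[n] · ω_6^(2n) where ω_6 = e^(-2πi/6)
= (2)·ω_6^0 + (-3)·ω_6^2 + (-2)·ω_6^4 + (3)·ω_6^6 + (1)·ω_6^8 + (3)·ω_6^10

X[2] = 5.5000+2.5981i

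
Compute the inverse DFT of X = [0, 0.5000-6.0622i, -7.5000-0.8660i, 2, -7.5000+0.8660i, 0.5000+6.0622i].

x[n] = (1/6) Σ(k=0 to 5) X[k] · e^(2πikn/6)

Computing each x[n]:
x[0] = -2
x[1] = 3
x[2] = 3
x[3] = -3
x[4] = 0
x[5] = -1

x = [-2, 3, 3, -3, 0, -1]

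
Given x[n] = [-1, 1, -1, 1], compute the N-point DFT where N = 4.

X[k] = Σ(n=0 to 3) x[n] · ω_4^(nk)
where ω_4 = e^(-2πi/4)

Computing each X[k]:
X[0] = 0
X[1] = 0
X[2] = -4
X[3] = 0

X = [0, 0, -4, 0]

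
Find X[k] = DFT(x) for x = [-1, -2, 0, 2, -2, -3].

X[k] = Σ(n=0 to 5) x[n] · ω_6^(nk)
where ω_6 = e^(-2πi/6)

Computing each X[k]:
X[0] = -6
X[1] = -4.5000-2.5981i
X[2] = 4.5000+0.8660i
X[3] = 0
X[4] = 4.5000-0.8660i
X[5] = -4.5000+2.5981i

X = [-6, -4.5000-2.5981i, 4.5000+0.8660i, 0, 4.5000-0.8660i, -4.5000+2.5981i]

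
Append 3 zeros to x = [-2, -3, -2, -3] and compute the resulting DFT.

Original 4-point DFT: [-10, 0, 2, 0]
Zero-padded 7-point DFT provides frequency interpolation.

DFT_7([x, 0, ...]) = [-10, -0.7225+5.5970i, -1.4010-0.2885i, 0.1235+2.6628i, 0.1235-2.6628i, -1.4010+0.2885i, -0.7225-5.5970i]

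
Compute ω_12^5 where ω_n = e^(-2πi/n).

ω_12^5 = e^(-2πi·5/12)
= cos(-2π·5/12) + i·sin(-2π·5/12)
= cos(-10π/12) + i·sin(-10π/12)

ω_12^5 = cos(-10π/12) + i·sin(-10π/12) = -0.8660-0.5000i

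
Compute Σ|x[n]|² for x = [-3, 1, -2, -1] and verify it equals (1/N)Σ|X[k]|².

Time domain:
Σ|x[n]|² = |-3|² + |1|² + |-2|² + |-1|² = 15.0000

Frequency domain:
(1/4)Σ|X[k]|² = (1/4)(|-5|² + |-1-2i|² + |-5|² + |-1+2i|²) = (1/4)·60.0000 = 15.0000

Both sides agree, confirming Parseval's theorem.

Σ|x[n]|² = (1/N)Σ|X[k]|² = 15.0000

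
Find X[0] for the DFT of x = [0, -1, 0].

X[0] = Σ(n=0 to 2) x[n] · ω_3^0 = Σ x[n]
= (0) + (-1) + (0)

X[0] = -1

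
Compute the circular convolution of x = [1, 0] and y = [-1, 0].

(x ⊛ y)[n] = Σ(m=0 to 1) x[m] · y[(n-m) mod 2]

Computing each output sample:
(x ⊛ y)[0] = -1
(x ⊛ y)[1] = 0

x ⊛ y = [-1, 0]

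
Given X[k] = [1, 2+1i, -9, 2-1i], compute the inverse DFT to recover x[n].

x[n] = (1/4) Σ(k=0 to 3) X[k] · e^(2πikn/4)

Computing each x[n]:
x[0] = -1
x[1] = 2
x[2] = -3
x[3] = 3

x = [-1, 2, -3, 3]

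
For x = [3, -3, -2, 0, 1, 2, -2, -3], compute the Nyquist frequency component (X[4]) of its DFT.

X[4] = Σ(n=0 to 7) x[n] · ω_8^(4n) where ω_8 = e^(-2πi/8)
= (3)·ω_8^0 + (-3)·ω_8^4 + (-2)·ω_8^8 + (0)·ω_8^12 + (1)·ω_8^16 + (2)·ω_8^20 + (-2)·ω_8^24 + (-3)·ω_8^28

X[4] = 4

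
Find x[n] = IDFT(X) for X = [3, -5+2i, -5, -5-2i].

x[n] = (1/4) Σ(k=0 to 3) X[k] · e^(2πikn/4)

Computing each x[n]:
x[0] = -3
x[1] = 1
x[2] = 2
x[3] = 3

x = [-3, 1, 2, 3]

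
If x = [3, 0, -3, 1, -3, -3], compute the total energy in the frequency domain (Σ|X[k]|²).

Parseval: Σ|x[n]|² = (1/N)Σ|X[k]|², so Σ|X[k]|² = N·Σ|x[n]|² = 6·37.0000

Σ|X[k]|² = N·Σ|x[n]|² = 6·37.0000 = 222.0000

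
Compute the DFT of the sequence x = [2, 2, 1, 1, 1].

X[k] = Σ(n=0 to 4) x[n] · ω_5^(nk)
where ω_5 = e^(-2πi/5)

Computing each X[k]:
X[0] = 7
X[1] = 1.3090-0.9511i
X[2] = 0.1910-0.5878i
X[3] = 0.1910+0.5878i
X[4] = 1.3090+0.9511i

X = [7, 1.3090-0.9511i, 0.1910-0.5878i, 0.1910+0.5878i, 1.3090+0.9511i]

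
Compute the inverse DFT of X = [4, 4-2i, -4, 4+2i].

x[n] = (1/4) Σ(k=0 to 3) X[k] · e^(2πikn/4)

Computing each x[n]:
x[0] = 2
x[1] = 3
x[2] = -2
x[3] = 1

x = [2, 3, -2, 1]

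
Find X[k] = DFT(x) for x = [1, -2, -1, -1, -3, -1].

X[k] = Σ(n=0 to 5) x[n] · ω_6^(nk)
where ω_6 = e^(-2πi/6)

Computing each X[k]:
X[0] = -7
X[1] = 2.5000-0.8660i
X[2] = 3.5000+2.5981i
X[3] = 1
X[4] = 3.5000-2.5981i
X[5] = 2.5000+0.8660i

X = [-7, 2.5000-0.8660i, 3.5000+2.5981i, 1, 3.5000-2.5981i, 2.5000+0.8660i]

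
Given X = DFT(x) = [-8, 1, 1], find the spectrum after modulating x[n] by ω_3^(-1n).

Modulation property: DFT(ω_3^(-1n)·x[n]) = X[(k-1) mod 3], so circularly shift X by 1 positions.

X[k-1] = [1, -8, 1]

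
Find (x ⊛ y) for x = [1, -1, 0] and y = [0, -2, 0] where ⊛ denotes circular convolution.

(x ⊛ y)[n] = Σ(m=0 to 2) x[m] · y[(n-m) mod 3]

Computing each output sample:
(x ⊛ y)[0] = 0
(x ⊛ y)[1] = -2
(x ⊛ y)[2] = 2

x ⊛ y = [0, -2, 2]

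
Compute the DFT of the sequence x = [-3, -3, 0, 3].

X[k] = Σ(n=0 to 3) x[n] · ω_4^(nk)
where ω_4 = e^(-2πi/4)

Computing each X[k]:
X[0] = -3
X[1] = -3+6i
X[2] = -3
X[3] = -3-6i

X = [-3, -3+6i, -3, -3-6i]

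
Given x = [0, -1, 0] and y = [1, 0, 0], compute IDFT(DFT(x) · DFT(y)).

(x ⊛ y)[n] = Σ(m=0 to 2) x[m] · y[(n-m) mod 3]

Computing each output sample:
(x ⊛ y)[0] = 0
(x ⊛ y)[1] = -1
(x ⊛ y)[2] = 0

x ⊛ y = [0, -1, 0]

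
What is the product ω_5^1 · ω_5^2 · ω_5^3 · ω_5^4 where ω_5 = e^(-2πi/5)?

The primitive 5th roots of unity are ω_5^k for k coprime to 5: k ∈ {1, 2, 3, 4}
Their product equals the constant term of the cyclotomic polynomial Φ_5(x) up to sign.
For n ≥ 3, the product of all primitive nth roots of unity is 1. (For n=1 it is 1; for n=2 it is -1.)

1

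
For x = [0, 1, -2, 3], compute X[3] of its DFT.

X[3] = Σ(n=0 to 3) x[n] · ω_4^(3n) where ω_4 = e^(-2πi/4)
= (0)·ω_4^0 + (1)·ω_4^3 + (-2)·ω_4^6 + (3)·ω_4^9

X[3] = 2-2i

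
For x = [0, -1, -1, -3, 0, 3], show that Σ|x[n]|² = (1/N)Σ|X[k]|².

Time domain:
Σ|x[n]|² = |0|² + |-1|² + |-1|² + |-3|² + |0|² + |3|² = 20.0000

Frequency domain:
(1/6)Σ|X[k]|² = (1/6)(|-2|² + |4.5000+4.3301i|² + |-3.5000+2.5981i|² + |0|² + |-3.5000-2.5981i|² + |4.5000-4.3301i|²) = (1/6)·120.0000 = 20.0000

Both sides agree, confirming Parseval's theorem.

Σ|x[n]|² = (1/N)Σ|X[k]|² = 20.0000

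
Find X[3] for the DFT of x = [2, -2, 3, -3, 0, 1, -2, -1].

X[3] = Σ(n=0 to 7) x[n] · ω_8^(3n) where ω_8 = e^(-2πi/8)
= (2)·ω_8^0 + (-2)·ω_8^3 + (3)·ω_8^6 + (-3)·ω_8^9 + (0)·ω_8^12 + (1)·ω_8^15 + (-2)·ω_8^18 + (-1)·ω_8^21

X[3] = 2.7071+8.5355i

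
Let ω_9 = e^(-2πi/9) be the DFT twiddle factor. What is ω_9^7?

ω_9^7 = e^(-2πi·7/9)
= cos(-2π·7/9) + i·sin(-2π·7/9)
= cos(-14π/9) + i·sin(-14π/9)

ω_9^7 = cos(-14π/9) + i·sin(-14π/9) = 0.1736+0.9848i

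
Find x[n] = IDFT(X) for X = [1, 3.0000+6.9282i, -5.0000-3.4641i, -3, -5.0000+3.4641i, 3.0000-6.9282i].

x[n] = (1/6) Σ(k=0 to 5) X[k] · e^(2πikn/6)

Computing each x[n]:
x[0] = -1
x[1] = 1
x[2] = -3
x[3] = -2
x[4] = 3
x[5] = 3

x = [-1, 1, -3, -2, 3, 3]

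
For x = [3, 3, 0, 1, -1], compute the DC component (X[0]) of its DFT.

X[0] = Σ(n=0 to 4) x[n] · ω_5^0 = Σ x[n]
= (3) + (3) + (0) + (1) + (-1)

X[0] = 6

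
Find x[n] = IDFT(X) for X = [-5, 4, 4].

x[n] = (1/3) Σ(k=0 to 2) X[k] · e^(2πikn/3)

Computing each x[n]:
x[0] = 1
x[1] = -3
x[2] = -3

x = [1, -3, -3]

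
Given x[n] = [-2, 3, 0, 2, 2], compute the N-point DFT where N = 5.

X[k] = Σ(n=0 to 4) x[n] · ω_5^(nk)
where ω_5 = e^(-2πi/5)

Computing each X[k]:
X[0] = 5
X[1] = -2.0729+0.2245i
X[2] = -5.4271-2.4899i
X[3] = -5.4271+2.4899i
X[4] = -2.0729-0.2245i

X = [5, -2.0729+0.2245i, -5.4271-2.4899i, -5.4271+2.4899i, -2.0729-0.2245i]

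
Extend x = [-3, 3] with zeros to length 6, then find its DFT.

Original 2-point DFT: [0, -6]
Zero-padded 6-point DFT provides frequency interpolation.

DFT_6([x, 0, ...]) = [0, -1.5000-2.5981i, -4.5000-2.5981i, -6, -4.5000+2.5981i, -1.5000+2.5981i]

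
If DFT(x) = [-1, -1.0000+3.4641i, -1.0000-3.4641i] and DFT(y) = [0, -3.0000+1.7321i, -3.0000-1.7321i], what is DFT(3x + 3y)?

By linearity: DFT(3x + 3y) = 3·DFT(x) + 3·DFT(y)
= 3·[-1, -1.0000+3.4641i, -1.0000-3.4641i] + 3·[0, -3.0000+1.7321i, -3.0000-1.7321i]

Computing element-wise:
Z[0] = 3·(-1) + 3·(0) = -3
Z[1] = 3·(-1.0000+3.4641i) + 3·(-3.0000+1.7321i) = -12.0000+15.5886i
Z[2] = 3·(-1.0000-3.4641i) + 3·(-3.0000-1.7321i) = -12.0000-15.5886i

DFT(3x + 3y) = 3·X + 3·Y = [-3, -12.0000+15.5886i, -12.0000-15.5886i]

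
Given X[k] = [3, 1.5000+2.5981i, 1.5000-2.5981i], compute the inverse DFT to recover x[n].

x[n] = (1/3) Σ(k=0 to 2) X[k] · e^(2πikn/3)

Computing each x[n]:
x[0] = 2
x[1] = -1
x[2] = 2

x = [2, -1, 2]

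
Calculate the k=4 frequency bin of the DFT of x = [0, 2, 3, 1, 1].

X[4] = Σ(n=0 to 4) x[n] · ω_5^(4n) where ω_5 = e^(-2πi/5)
= (0)·ω_5^0 + (2)·ω_5^4 + (3)·ω_5^8 + (1)·ω_5^12 + (1)·ω_5^16

X[4] = -2.3090+2.1266i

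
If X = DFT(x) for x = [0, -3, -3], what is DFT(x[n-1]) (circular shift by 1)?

Time shift by 1: X_shifted[k] = ω_3^(1k) · X[k]
Shifted x = [-3, 0, -3]

DFT(x[n-1]) = [-6, -1.5000-2.5981i, -1.5000+2.5981i]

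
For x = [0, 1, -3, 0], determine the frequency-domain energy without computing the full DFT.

Parseval: Σ|x[n]|² = (1/N)Σ|X[k]|², so Σ|X[k]|² = N·Σ|x[n]|² = 4·10.0000

Σ|X[k]|² = N·Σ|x[n]|² = 4·10.0000 = 40.0000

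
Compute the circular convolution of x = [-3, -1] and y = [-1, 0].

(x ⊛ y)[n] = Σ(m=0 to 1) x[m] · y[(n-m) mod 2]

Computing each output sample:
(x ⊛ y)[0] = 3
(x ⊛ y)[1] = 1

x ⊛ y = [3, 1]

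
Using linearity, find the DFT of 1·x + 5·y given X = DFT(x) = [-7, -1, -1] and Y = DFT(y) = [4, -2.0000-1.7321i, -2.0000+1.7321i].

By linearity: DFT(1x + 5y) = 1·DFT(x) + 5·DFT(y)
= 1·[-7, -1, -1] + 5·[4, -2.0000-1.7321i, -2.0000+1.7321i]

Computing element-wise:
Z[0] = 1·(-7) + 5·(4) = 13
Z[1] = 1·(-1) + 5·(-2.0000-1.7321i) = -11.0000-8.6605i
Z[2] = 1·(-1) + 5·(-2.0000+1.7321i) = -11.0000+8.6605i

DFT(1x + 5y) = 1·X + 5·Y = [13, -11.0000-8.6605i, -11.0000+8.6605i]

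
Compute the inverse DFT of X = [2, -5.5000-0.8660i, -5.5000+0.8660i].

x[n] = (1/3) Σ(k=0 to 2) X[k] · e^(2πikn/3)

Computing each x[n]:
x[0] = -3
x[1] = 3
x[2] = 2

x = [-3, 3, 2]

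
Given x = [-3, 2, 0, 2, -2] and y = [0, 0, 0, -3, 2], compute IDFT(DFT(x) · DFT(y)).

(x ⊛ y)[n] = Σ(m=0 to 4) x[m] · y[(n-m) mod 5]

Computing each output sample:
(x ⊛ y)[0] = 4
(x ⊛ y)[1] = -6
(x ⊛ y)[2] = 10
(x ⊛ y)[3] = 5
(x ⊛ y)[4] = -12

x ⊛ y = [4, -6, 10, 5, -12]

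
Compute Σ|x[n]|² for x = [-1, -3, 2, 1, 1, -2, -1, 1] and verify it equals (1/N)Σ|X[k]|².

Time domain:
Σ|x[n]|² = |-1|² + |-3|² + |2|² + |1|² + |1|² + |-2|² + |-1|² + |1|² = 22.0000

Frequency domain:
(1/8)Σ|X[k]|² = (1/8)(|-2|² + |-2.7071-2.2929i|² + |-1+7i|² + |-1.2929+3.7071i|² + |4|² + |-1.2929-3.7071i|² + |-1-7i|² + |-2.7071+2.2929i|²) = (1/8)·176.0000 = 22.0000

Both sides agree, confirming Parseval's theorem.

Σ|x[n]|² = (1/N)Σ|X[k]|² = 22.0000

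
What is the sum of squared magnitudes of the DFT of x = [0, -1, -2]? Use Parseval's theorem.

Parseval: Σ|x[n]|² = (1/N)Σ|X[k]|², so Σ|X[k]|² = N·Σ|x[n]|² = 3·5.0000

Σ|X[k]|² = N·Σ|x[n]|² = 3·5.0000 = 15.0000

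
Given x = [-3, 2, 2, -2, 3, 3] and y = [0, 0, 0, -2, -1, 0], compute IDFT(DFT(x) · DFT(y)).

(x ⊛ y)[n] = Σ(m=0 to 5) x[m] · y[(n-m) mod 6]

Computing each output sample:
(x ⊛ y)[0] = 2
(x ⊛ y)[1] = -4
(x ⊛ y)[2] = -9
(x ⊛ y)[3] = 3
(x ⊛ y)[4] = -1
(x ⊛ y)[5] = -6

x ⊛ y = [2, -4, -9, 3, -1, -6]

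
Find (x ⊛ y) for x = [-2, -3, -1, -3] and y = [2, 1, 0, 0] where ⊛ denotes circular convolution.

(x ⊛ y)[n] = Σ(m=0 to 3) x[m] · y[(n-m) mod 4]

Computing each output sample:
(x ⊛ y)[0] = -7
(x ⊛ y)[1] = -8
(x ⊛ y)[2] = -5
(x ⊛ y)[3] = -7

x ⊛ y = [-7, -8, -5, -7]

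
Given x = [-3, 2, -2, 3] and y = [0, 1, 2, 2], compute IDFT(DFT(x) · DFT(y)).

(x ⊛ y)[n] = Σ(m=0 to 3) x[m] · y[(n-m) mod 4]

Computing each output sample:
(x ⊛ y)[0] = 3
(x ⊛ y)[1] = -1
(x ⊛ y)[2] = 2
(x ⊛ y)[3] = -4

x ⊛ y = [3, -1, 2, -4]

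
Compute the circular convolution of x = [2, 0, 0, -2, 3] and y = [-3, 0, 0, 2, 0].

(x ⊛ y)[n] = Σ(m=0 to 4) x[m] · y[(n-m) mod 5]

Computing each output sample:
(x ⊛ y)[0] = -6
(x ⊛ y)[1] = -4
(x ⊛ y)[2] = 6
(x ⊛ y)[3] = 10
(x ⊛ y)[4] = -9

x ⊛ y = [-6, -4, 6, 10, -9]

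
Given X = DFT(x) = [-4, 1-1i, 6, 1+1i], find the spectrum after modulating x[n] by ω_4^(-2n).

Modulation property: DFT(ω_4^(-2n)·x[n]) = X[(k-2) mod 4], so circularly shift X by 2 positions.

X[k-2] = [6, 1+1i, -4, 1-1i]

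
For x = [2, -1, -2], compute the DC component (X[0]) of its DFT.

X[0] = Σ(n=0 to 2) x[n] · ω_3^0 = Σ x[n]
= (2) + (-1) + (-2)

X[0] = -1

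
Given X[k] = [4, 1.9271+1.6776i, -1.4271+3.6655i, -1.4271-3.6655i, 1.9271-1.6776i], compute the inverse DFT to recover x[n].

x[n] = (1/5) Σ(k=0 to 4) X[k] · e^(2πikn/5)

Computing each x[n]:
x[0] = 1
x[1] = 0
x[2] = 1
x[3] = -1
x[4] = 3

x = [1, 0, 1, -1, 3]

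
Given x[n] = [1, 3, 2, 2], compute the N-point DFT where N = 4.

X[k] = Σ(n=0 to 3) x[n] · ω_4^(nk)
where ω_4 = e^(-2πi/4)

Computing each X[k]:
X[0] = 8
X[1] = -1-1i
X[2] = -2
X[3] = -1+1i

X = [8, -1-1i, -2, -1+1i]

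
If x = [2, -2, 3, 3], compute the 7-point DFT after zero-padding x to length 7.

Original 4-point DFT: [6, -1+5i, 4, -1-5i]
Zero-padded 7-point DFT provides frequency interpolation.

DFT_7([x, 0, ...]) = [6, -2.6174-2.6628i, 1.6126+5.5970i, 5.0048+0.2885i, 5.0048-0.2885i, 1.6126-5.5970i, -2.6174+2.6628i]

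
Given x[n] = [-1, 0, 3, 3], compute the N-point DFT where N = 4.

X[k] = Σ(n=0 to 3) x[n] · ω_4^(nk)
where ω_4 = e^(-2πi/4)

Computing each X[k]:
X[0] = 5
X[1] = -4+3i
X[2] = -1
X[3] = -4-3i

X = [5, -4+3i, -1, -4-3i]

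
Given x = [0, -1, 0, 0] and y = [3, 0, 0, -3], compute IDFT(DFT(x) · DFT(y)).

(x ⊛ y)[n] = Σ(m=0 to 3) x[m] · y[(n-m) mod 4]

Computing each output sample:
(x ⊛ y)[0] = 3
(x ⊛ y)[1] = -3
(x ⊛ y)[2] = 0
(x ⊛ y)[3] = 0

x ⊛ y = [3, -3, 0, 0]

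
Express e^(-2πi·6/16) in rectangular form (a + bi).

ω_16^6 = e^(-2πi·6/16)
= cos(-2π·6/16) + i·sin(-2π·6/16)
= cos(-12π/16) + i·sin(-12π/16)

ω_16^6 = cos(-12π/16) + i·sin(-12π/16) = -0.7071-0.7071i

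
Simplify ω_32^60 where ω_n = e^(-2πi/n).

Since ω_32^32 = 1, powers reduce modulo 32.
60 mod 32 = 28
So ω_32^60 = ω_32^28 = e^(-2πi·28/32)

ω_32^60 = ω_32^28 = 0.7071+0.7071i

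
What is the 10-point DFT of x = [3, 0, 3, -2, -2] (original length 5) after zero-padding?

Original 5-point DFT: [2, 1.5729-4.8410i, 4.9271+3.5797i, 4.9271-3.5797i, 1.5729+4.8410i]
Zero-padded 10-point DFT provides frequency interpolation.

DFT_10([x, 0, ...]) = [2, 6.1631+0.2245i, 1.5729-4.8410i, -1.6631+2.4899i, 4.9271+3.5797i, 6, 4.9271-3.5797i, -1.6631-2.4899i, 1.5729+4.8410i, 6.1631-0.2245i]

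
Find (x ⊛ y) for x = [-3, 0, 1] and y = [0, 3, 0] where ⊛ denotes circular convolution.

(x ⊛ y)[n] = Σ(m=0 to 2) x[m] · y[(n-m) mod 3]

Computing each output sample:
(x ⊛ y)[0] = 3
(x ⊛ y)[1] = -9
(x ⊛ y)[2] = 0

x ⊛ y = [3, -9, 0]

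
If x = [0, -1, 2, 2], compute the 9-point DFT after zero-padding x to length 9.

Original 4-point DFT: [3, -2+3i, 1, -2-3i]
Zero-padded 9-point DFT provides frequency interpolation.

DFT_9([x, 0, ...]) = [3, -1.4187-3.0589i, -3.0530+2.0328i, 1.5000+2.5981i, 1.4718-0.1045i, 1.4718+0.1045i, 1.5000-2.5981i, -3.0530-2.0328i, -1.4187+3.0589i]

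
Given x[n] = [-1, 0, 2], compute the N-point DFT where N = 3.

X[k] = Σ(n=0 to 2) x[n] · ω_3^(nk)
where ω_3 = e^(-2πi/3)

Computing each X[k]:
X[0] = 1
X[1] = -2.0000+1.7321i
X[2] = -2.0000-1.7321i

X = [1, -2.0000+1.7321i, -2.0000-1.7321i]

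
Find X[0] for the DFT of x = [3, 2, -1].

X[0] = Σ(n=0 to 2) x[n] · ω_3^0 = Σ x[n]
= (3) + (2) + (-1)

X[0] = 4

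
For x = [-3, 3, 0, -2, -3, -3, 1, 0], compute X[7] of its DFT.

X[7] = Σ(n=0 to 7) x[n] · ω_8^(7n) where ω_8 = e^(-2πi/8)
= (-3)·ω_8^0 + (3)·ω_8^7 + (0)·ω_8^14 + (-2)·ω_8^21 + (-3)·ω_8^28 + (-3)·ω_8^35 + (1)·ω_8^42 + (0)·ω_8^49

X[7] = 5.6569+1.8284i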